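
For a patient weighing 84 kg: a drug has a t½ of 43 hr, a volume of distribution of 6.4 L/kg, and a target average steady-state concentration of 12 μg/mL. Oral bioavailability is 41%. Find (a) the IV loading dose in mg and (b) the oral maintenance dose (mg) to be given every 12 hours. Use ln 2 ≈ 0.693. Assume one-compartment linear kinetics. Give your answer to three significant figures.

(a) 6450 mg; (b) 3040 mg

Vd = 6.4 L/kg × 84 kg = 537.6 L
LD = Vd × C = 537.6 × 12 = 6451 mg
CL = 0.693 × Vd / t½ = 0.693 × 537.6 / 43 = 8.664 L/h
D = CL × Css × τ / F = 8.664 × 12 × 12 / 0.41 = 3043 mg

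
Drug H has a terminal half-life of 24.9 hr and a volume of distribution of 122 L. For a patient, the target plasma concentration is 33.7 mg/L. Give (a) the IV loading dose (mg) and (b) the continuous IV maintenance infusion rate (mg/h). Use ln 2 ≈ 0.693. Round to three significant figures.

(a) 4110 mg; (b) 114 mg/h

LD = Vd × C = 122.0 × 33.7 = 4111 mg
CL = 0.693 × Vd / t½ = 0.693 × 122.0 / 24.9 = 3.395 L/h
Infusion rate = CL × Css = 3.395 × 33.7 = 114.4 mg/h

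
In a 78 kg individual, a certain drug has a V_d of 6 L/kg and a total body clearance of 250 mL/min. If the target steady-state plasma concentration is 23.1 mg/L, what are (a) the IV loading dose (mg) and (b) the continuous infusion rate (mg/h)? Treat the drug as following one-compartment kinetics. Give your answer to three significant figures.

Vd(total) = 78 kg × 6 L/kg = 468.0 L
Loading: fill Vd to C_target → 468.0 L × 23.1 mg/L = 10810 mg
CL = 250 mL/min = 250 × 0.06 = 15.00 L/h
Maintenance: replace elimination → rate = CL × Css = 15.00 × 23.1 = 346.5 mg/h

(a) 10800 mg; (b) 347 mg/h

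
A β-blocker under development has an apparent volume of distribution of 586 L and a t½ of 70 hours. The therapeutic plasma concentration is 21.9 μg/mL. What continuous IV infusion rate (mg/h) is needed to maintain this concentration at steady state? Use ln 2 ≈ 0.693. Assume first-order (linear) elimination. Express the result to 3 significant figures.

127 mg/h

CL = 0.693 × Vd / t½ = 0.693 × 586.0 / 70 = 5.801 L/h
Infusion rate = CL × Css = 5.801 × 21.9 = 127.0 mg/h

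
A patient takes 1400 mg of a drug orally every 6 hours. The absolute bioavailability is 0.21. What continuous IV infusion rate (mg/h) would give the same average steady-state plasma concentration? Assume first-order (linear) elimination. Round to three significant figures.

49.0 mg/h

Equivalent systemic input: infusion rate = F·D/τ.
Rate = 0.21 × 1400 / 6 = 49.00 mg/h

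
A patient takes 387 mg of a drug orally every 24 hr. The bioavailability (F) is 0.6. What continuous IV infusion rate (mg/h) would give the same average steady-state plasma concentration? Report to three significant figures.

9.68 mg/h

Equivalent systemic input: infusion rate = F·D/τ.
Rate = 0.6 × 387 / 24 = 9.675 mg/h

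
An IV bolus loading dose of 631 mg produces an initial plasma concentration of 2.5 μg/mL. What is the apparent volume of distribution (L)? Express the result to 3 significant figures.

Immediately after an IV bolus, C₀ = Dose / Vd, so Vd = Dose / C₀.
Vd = 631 / 2.5 = 252.4 L

252 L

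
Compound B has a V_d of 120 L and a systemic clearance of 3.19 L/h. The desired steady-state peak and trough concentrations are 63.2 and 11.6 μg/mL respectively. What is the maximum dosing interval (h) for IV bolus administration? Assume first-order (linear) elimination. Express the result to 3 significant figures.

63.8 h

k = CL / Vd = 3.190 / 120.0 = 0.02658 h⁻¹
Between IV bolus doses, concentration decays as C = C₀·e^(−kτ), so C_peak/C_trough = e^(kτ).
τ_max = ln(C_peak/C_trough) / k = ln(63.2/11.6) / 0.02658 = 1.695 / 0.02658 = 63.77 h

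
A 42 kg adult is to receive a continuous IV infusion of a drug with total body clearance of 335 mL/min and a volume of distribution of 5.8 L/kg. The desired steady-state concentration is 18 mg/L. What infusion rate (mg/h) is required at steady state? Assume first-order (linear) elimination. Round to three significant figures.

362 mg/h

CL = 335 mL/min × 60/1000 = 20.10 L/h
R₀ = 20.10 × 18 = 361.8 mg/h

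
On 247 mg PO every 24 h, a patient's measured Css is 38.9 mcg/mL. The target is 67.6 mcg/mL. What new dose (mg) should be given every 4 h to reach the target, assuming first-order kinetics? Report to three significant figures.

For first-order elimination, Css ∝ F·D/(CL·τ); F and CL are unchanged, so Css ∝ D/τ.
D₂ = D₁ × (Css,target / Css,current) × (τ₂/τ₁) = 247 × (67.6/38.9) × (4/24) = 71.54 mg

71.5 mg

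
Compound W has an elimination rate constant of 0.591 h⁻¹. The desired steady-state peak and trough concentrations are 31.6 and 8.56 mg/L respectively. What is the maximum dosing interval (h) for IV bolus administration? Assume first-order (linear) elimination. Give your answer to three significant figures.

Between IV bolus doses, concentration decays as C = C₀·e^(−kτ), so C_peak/C_trough = e^(kτ).
τ_max = ln(C_peak/C_trough) / k = ln(31.6/8.56) / 0.5910 = 1.306 / 0.5910 = 2.210 h

2.21 h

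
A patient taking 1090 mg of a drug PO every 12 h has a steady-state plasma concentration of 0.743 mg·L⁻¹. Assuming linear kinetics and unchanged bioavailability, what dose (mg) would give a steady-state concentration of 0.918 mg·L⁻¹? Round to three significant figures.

1350 mg

For first-order elimination, Css ∝ F·D/(CL·τ); F and CL are unchanged, so Css ∝ D/τ.
D₂ = D₁ × (Css,target / Css,current) = 1090 × 0.918/0.743 = 1347 mg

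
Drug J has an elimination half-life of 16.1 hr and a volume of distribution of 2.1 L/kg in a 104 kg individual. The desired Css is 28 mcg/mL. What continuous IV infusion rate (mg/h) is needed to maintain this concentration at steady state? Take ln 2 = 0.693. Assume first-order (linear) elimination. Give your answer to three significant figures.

Total Vd = 2.1 × 104 = 218.4 L
k = 0.693/16.1 = 0.04304 h⁻¹, so CL = k·Vd = 0.04304 × 218.4 = 9.400 L/h
Infusion rate = CL × Css = 9.400 × 28 = 263.2 mg/h

263 mg/h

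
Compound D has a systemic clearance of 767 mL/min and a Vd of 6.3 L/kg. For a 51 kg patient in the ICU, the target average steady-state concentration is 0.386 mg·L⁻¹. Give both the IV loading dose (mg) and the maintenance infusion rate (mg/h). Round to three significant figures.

Total Vd = 6.3 × 51 = 321.3 L
Loading dose = Vd × C = 321.3 × 0.386 = 124.0 mg
Convert clearance: 767 mL/min × 60 min/h ÷ 1000 mL/L = 46.02 L/h
Maintenance: replace elimination → rate = CL × Css = 46.02 × 0.386 = 17.76 mg/h

(a) 124 mg; (b) 17.8 mg/h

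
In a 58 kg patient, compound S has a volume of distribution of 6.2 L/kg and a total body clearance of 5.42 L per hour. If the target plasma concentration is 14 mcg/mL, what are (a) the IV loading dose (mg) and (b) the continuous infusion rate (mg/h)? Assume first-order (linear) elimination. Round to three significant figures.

Vd = 6.2 L/kg × 58 kg = 359.6 L
LD = Vd · C_target = 359.6 × 14 = 5034 mg
Maintenance: replace elimination → rate = CL × Css = 5.420 × 14 = 75.88 mg/h

(a) 5030 mg; (b) 75.9 mg/h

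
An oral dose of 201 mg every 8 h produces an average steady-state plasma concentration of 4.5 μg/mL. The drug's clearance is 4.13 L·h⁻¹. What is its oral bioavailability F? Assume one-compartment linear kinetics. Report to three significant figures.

F·D/τ = CL·Css at steady state → F = CL·Css·τ / D.
F = 4.13 × 4.5 × 8 / 201 = 0.740

0.740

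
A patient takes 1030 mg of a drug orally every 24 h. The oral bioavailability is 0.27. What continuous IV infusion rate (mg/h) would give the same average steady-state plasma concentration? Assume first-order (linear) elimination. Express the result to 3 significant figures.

Equivalent systemic input: infusion rate = F·D/τ.
Rate = 0.27 × 1030 / 24 = 11.59 mg/h

11.6 mg/h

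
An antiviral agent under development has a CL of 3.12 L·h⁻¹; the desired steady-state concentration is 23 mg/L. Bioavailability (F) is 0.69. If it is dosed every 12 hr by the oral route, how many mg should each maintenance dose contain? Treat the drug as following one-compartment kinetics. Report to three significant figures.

D = CL × Css × τ / F = 3.120 × 23 × 12 / 0.69 = 1248 mg

1250 mg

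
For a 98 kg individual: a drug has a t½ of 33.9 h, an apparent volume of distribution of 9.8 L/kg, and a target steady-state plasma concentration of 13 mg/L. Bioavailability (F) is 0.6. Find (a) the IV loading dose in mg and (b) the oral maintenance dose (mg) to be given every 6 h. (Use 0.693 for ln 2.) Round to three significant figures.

Total Vd = 9.8 × 98 = 960.4 L
LD = Vd × C = 960.4 × 13 = 12490 mg
CL = 0.693 × Vd / t½ = 0.693 × 960.4 / 33.9 = 19.63 L/h
D = CL × Css × τ / F = 19.63 × 13 × 6 / 0.6 = 2552 mg

(a) 12500 mg; (b) 2550 mg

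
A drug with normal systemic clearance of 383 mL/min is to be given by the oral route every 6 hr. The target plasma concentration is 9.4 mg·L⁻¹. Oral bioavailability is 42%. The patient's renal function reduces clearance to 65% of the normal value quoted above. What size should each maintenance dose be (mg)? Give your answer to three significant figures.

2010 mg

Convert clearance: 383 mL/min × 60 min/h ÷ 1000 mL/L = 22.98 L/h
Patient clearance = 0.65 × 22.98 = 14.94 L/h
D = CL × Css × τ / F = 14.94 × 9.4 × 6 / 0.42 = 2006 mg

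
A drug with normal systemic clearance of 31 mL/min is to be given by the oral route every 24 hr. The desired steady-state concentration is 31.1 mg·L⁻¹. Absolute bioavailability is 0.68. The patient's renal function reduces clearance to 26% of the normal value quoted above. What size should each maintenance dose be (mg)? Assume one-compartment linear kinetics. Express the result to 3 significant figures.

CL = 31 mL/min × 60/1000 = 1.860 L/h
Patient clearance = 0.26 × 1.860 = 0.4836 L/h
At steady state, dose per interval replaces the amount cleared in that interval: F·D/τ = CL·Css.
D = CL × Css × τ / F = 0.4836 × 31.1 × 24 / 0.68 = 530.8 mg

531 mg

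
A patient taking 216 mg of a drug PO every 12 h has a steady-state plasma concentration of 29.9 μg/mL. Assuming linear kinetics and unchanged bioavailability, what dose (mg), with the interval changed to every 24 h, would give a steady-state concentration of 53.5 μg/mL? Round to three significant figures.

773 mg

For first-order elimination, Css ∝ F·D/(CL·τ); F and CL are unchanged, so Css ∝ D/τ.
D₂ = D₁ × (Css,target / Css,current) × (τ₂/τ₁) = 216 × (53.5/29.9) × (24/12) = 773.0 mg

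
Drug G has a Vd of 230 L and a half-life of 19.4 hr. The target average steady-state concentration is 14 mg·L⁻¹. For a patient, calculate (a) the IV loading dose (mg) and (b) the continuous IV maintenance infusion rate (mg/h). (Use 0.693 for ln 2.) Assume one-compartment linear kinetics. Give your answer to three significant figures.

LD = Vd × C = 230.0 × 14 = 3220 mg
CL = 0.693 × Vd / t½ = 0.693 × 230.0 / 19.4 = 8.216 L/h
Infusion rate = CL × Css = 8.216 × 14 = 115.0 mg/h

(a) 3220 mg; (b) 115 mg/h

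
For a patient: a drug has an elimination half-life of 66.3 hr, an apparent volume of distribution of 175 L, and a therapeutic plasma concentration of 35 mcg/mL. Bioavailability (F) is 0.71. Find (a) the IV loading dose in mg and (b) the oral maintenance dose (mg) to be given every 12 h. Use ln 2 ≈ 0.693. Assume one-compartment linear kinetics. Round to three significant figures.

(a) 6130 mg; (b) 1080 mg

LD = Vd × C = 175.0 × 35 = 6125 mg
CL = 0.693 × Vd / t½ = 0.693 × 175.0 / 66.3 = 1.829 L/h
D = CL × Css × τ / F = 1.829 × 35 × 12 / 0.71 = 1082 mg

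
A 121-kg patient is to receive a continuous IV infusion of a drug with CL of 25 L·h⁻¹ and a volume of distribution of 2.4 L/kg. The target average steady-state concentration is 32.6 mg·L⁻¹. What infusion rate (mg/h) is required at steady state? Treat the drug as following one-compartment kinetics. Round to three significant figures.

815 mg/h

Infusion rate = CL · Css = 25.00 L/h × 32.6 mg/L = 815.0 mg/h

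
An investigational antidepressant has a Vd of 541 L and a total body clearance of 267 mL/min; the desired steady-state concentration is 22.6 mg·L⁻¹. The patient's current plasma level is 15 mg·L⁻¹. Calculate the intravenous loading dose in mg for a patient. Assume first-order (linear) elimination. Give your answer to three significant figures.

4110 mg

Concentration deficit ΔC = 22.6 − 15 = 7.600 mg/L
LD = Vd × ΔC = 541.0 × 7.600 = 4112 mg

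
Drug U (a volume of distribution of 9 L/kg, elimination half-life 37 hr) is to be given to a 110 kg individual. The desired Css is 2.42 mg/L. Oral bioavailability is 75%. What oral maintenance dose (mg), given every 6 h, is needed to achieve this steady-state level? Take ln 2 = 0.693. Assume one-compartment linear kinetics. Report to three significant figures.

Vd(total) = 110 kg × 9 L/kg = 990.0 L
k = 0.693/37 = 0.01873 h⁻¹, so CL = k·Vd = 0.01873 × 990.0 = 18.54 L/h
D = CL × Css × τ / F = 18.54 × 2.42 × 6 / 0.75 = 358.9 mg

359 mg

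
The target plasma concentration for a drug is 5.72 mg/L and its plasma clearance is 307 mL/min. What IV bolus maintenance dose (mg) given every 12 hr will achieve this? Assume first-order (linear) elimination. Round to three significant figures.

1260 mg

CL = 307 mL/min = 307 × 0.06 = 18.42 L/h
D = CL × Css × τ = 18.42 × 5.72 × 12 = 1264 mg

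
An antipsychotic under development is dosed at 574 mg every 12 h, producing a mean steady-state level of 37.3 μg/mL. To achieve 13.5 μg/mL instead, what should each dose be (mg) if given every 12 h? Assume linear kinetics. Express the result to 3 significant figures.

208 mg

For first-order elimination, Css ∝ F·D/(CL·τ); F and CL are unchanged, so Css ∝ D/τ.
D₂ = D₁ × (Css,target / Css,current) = 574 × 13.5/37.3 = 207.7 mg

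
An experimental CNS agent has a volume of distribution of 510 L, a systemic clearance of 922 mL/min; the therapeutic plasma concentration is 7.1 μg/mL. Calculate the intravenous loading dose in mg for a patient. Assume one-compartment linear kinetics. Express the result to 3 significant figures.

The loading dose fills Vd to the target concentration; clearance is irrelevant here.
LD = Vd × C = 510.0 × 7.100 = 3621 mg

3620 mg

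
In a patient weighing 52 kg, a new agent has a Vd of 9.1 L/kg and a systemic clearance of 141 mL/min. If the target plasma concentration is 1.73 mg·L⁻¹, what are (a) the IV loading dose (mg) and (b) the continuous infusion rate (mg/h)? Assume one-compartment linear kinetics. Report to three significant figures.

Total Vd = 9.1 × 52 = 473.2 L
Loading dose = Vd × C = 473.2 × 1.73 = 818.6 mg
CL = 141 mL/min × 60/1000 = 8.460 L/h
Maintenance: replace elimination → rate = CL × Css = 8.460 × 1.73 = 14.64 mg/h

(a) 819 mg; (b) 14.6 mg/h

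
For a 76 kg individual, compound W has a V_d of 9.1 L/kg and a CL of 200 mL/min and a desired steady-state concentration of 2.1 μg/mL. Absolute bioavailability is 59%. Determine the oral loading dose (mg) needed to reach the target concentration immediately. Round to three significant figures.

2460 mg

Vd = 9.1 L/kg × 76 kg = 691.6 L
LD = Vd × C / F = 691.6 × 2.100 / 0.59 = 2462 mg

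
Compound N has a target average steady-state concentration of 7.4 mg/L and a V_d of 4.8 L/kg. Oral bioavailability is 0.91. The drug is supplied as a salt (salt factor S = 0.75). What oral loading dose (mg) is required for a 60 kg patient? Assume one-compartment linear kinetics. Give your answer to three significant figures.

3120 mg

Vd(total) = 60 kg × 4.8 L/kg = 288.0 L
LD = Vd × C / F / S = 288.0 × 7.400 / 0.91 / 0.75 = 3123 mg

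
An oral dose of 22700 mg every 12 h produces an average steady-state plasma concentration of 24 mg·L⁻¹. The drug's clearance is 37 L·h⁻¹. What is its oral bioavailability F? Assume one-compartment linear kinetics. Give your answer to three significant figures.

F·D/τ = CL·Css at steady state → F = CL·Css·τ / D.
F = 37 × 24 × 12 / 22700 = 0.469

0.469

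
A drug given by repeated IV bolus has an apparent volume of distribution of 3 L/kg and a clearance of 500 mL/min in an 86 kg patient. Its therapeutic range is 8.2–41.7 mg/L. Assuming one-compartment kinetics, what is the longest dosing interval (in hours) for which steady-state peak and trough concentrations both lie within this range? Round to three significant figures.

14.0 h

Total Vd = 3 × 86 = 258.0 L
CL = 500 mL/min = 500 × 0.06 = 30.00 L/h
k = CL / Vd = 30.00 / 258.0 = 0.1163 h⁻¹
Between IV bolus doses, concentration decays as C = C₀·e^(−kτ), so C_peak/C_trough = e^(kτ).
τ_max = ln(C_peak/C_trough) / k = ln(41.7/8.2) / 0.1163 = 1.626 / 0.1163 = 13.98 h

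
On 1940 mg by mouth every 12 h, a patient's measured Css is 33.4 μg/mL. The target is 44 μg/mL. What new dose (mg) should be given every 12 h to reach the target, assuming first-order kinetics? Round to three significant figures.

For first-order elimination, Css ∝ F·D/(CL·τ); F and CL are unchanged, so Css ∝ D/τ.
D₂ = D₁ × (Css,target / Css,current) = 1940 × 44/33.4 = 2556 mg

2560 mg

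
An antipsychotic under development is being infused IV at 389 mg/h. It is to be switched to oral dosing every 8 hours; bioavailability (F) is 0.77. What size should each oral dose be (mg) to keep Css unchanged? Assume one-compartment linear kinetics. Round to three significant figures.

To maintain the same Css, the systemic dosing rate must be unchanged: F·D/τ = infusion rate.
D = rate × τ / F = 389 × 8 / 0.77 = 4042 mg

4040 mg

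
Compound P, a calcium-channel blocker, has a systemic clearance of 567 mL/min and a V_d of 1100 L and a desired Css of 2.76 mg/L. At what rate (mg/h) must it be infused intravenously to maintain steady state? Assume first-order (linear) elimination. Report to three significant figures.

93.9 mg/h

CL = 567 mL/min = 567 × 0.06 = 34.02 L/h
Rate = CL × Css = 34.02 × 2.76 = 93.90 mg/h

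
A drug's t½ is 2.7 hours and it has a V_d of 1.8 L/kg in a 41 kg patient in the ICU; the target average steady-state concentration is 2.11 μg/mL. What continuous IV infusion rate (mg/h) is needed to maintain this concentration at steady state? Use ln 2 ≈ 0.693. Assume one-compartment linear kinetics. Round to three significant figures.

40.0 mg/h

Vd = 1.8 L/kg × 41 kg = 73.80 L
k = 0.693/2.7 = 0.2567 h⁻¹, so CL = k·Vd = 0.2567 × 73.80 = 18.94 L/h
Infusion rate = CL × Css = 18.94 × 2.11 = 39.96 mg/h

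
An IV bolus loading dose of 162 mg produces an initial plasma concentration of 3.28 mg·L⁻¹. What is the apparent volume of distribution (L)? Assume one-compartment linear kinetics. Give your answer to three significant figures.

49.4 L

Immediately after an IV bolus, C₀ = Dose / Vd, so Vd = Dose / C₀.
Vd = 162 / 3.28 = 49.39 L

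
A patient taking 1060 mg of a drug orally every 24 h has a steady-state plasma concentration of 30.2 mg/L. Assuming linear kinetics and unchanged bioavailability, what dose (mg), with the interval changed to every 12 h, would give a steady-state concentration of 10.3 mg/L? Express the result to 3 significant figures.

181 mg

With linear kinetics, Css is proportional to dose rate (D/τ) at fixed clearance.
D₂ = D₁ × (Css,target / Css,current) × (τ₂/τ₁) = 1060 × (10.3/30.2) × (12/24) = 180.8 mg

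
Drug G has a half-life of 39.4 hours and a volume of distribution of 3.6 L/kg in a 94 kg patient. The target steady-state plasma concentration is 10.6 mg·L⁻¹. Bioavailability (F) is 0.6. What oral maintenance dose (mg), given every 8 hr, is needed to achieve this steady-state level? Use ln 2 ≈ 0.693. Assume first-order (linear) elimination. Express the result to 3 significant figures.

841 mg

Total Vd = 3.6 × 94 = 338.4 L
k = 0.693/39.4 = 0.01759 h⁻¹, so CL = k·Vd = 0.01759 × 338.4 = 5.952 L/h
D = CL × Css × τ / F = 5.952 × 10.6 × 8 / 0.6 = 841.2 mg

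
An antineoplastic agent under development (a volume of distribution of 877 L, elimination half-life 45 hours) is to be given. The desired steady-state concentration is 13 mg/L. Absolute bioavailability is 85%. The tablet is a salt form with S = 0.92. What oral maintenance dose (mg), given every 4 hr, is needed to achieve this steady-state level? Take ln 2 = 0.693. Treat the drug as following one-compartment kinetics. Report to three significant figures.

898 mg

CL = 0.693 × Vd / t½ = 0.693 × 877.0 / 45 = 13.51 L/h
D = CL × Css × τ / F / S = 13.51 × 13 × 4 / 0.85 / 0.92 = 898.4 mg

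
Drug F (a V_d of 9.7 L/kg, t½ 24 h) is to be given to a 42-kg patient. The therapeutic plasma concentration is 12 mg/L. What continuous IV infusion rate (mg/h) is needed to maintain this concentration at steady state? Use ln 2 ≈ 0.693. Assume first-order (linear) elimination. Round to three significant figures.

141 mg/h

Vd = 9.7 L/kg × 42 kg = 407.4 L
k = 0.693/24 = 0.02888 h⁻¹, so CL = k·Vd = 0.02888 × 407.4 = 11.77 L/h
Infusion rate = CL × Css = 11.77 × 12 = 141.2 mg/h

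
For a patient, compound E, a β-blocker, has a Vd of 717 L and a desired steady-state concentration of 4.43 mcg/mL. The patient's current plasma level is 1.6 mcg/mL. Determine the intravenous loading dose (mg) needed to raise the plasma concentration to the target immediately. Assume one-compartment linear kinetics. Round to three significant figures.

The loading dose fills Vd to the target concentration.
Concentration deficit ΔC = 4.43 − 1.6 = 2.830 mg/L
LD = Vd × ΔC = 717.0 × 2.830 = 2029 mg

2030 mg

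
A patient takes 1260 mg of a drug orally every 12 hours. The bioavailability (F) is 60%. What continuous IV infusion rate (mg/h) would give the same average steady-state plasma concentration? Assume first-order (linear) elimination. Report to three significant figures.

63.0 mg/h

Equivalent systemic input: infusion rate = F·D/τ.
Rate = 0.6 × 1260 / 12 = 63.00 mg/h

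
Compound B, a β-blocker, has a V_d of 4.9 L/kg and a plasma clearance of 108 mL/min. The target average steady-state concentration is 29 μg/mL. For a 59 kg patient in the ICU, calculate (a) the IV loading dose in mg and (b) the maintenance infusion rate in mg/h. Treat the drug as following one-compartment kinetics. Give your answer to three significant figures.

Vd = 4.9 L/kg × 59 kg = 289.1 L
LD = Vd · C_target = 289.1 × 29 = 8384 mg
CL = 108 mL/min = 108 × 0.06 = 6.480 L/h
Infusion rate = 6.480 L/h × 29 mg/L = 187.9 mg/h

(a) 8380 mg; (b) 188 mg/h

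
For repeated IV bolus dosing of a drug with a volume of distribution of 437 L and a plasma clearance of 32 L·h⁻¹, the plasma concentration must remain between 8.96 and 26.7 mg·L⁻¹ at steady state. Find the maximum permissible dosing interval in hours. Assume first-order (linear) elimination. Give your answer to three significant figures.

14.9 h

k = CL / Vd = 32.00 / 437.0 = 0.07323 h⁻¹
Between IV bolus doses, concentration decays as C = C₀·e^(−kτ), so C_peak/C_trough = e^(kτ).
τ_max = ln(C_peak/C_trough) / k = ln(26.7/8.96) / 0.07323 = 1.092 / 0.07323 = 14.91 h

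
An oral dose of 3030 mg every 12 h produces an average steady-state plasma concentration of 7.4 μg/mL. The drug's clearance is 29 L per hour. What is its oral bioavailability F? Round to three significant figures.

F·D/τ = CL·Css at steady state → F = CL·Css·τ / D.
F = 29 × 7.4 × 12 / 3030 = 0.850

0.850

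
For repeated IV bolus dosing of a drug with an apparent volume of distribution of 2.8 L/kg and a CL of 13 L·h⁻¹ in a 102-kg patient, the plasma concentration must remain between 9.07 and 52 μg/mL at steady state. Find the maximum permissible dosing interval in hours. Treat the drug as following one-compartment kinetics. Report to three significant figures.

38.4 h

Vd = 2.8 L/kg × 102 kg = 285.6 L
k = CL / Vd = 13.00 / 285.6 = 0.04552 h⁻¹
Between IV bolus doses, concentration decays as C = C₀·e^(−kτ), so C_peak/C_trough = e^(kτ).
τ_max = ln(C_peak/C_trough) / k = ln(52/9.07) / 0.04552 = 1.746 / 0.04552 = 38.36 h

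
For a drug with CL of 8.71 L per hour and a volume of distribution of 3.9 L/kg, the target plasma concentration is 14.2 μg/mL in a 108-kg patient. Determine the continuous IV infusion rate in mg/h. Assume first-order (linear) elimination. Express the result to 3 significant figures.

Vd does not affect the maintenance rate; only clearance governs steady-state input.
Infusion rate = CL · Css = 8.710 L/h × 14.2 mg/L = 123.7 mg/h

124 mg/h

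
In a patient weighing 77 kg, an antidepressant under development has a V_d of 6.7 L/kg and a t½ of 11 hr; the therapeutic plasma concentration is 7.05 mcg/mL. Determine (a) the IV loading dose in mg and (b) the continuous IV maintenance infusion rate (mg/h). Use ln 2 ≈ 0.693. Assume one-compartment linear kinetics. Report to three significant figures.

Vd = 6.7 L/kg × 77 kg = 515.9 L
LD = Vd × C = 515.9 × 7.05 = 3637 mg
CL = 0.693 × Vd / t½ = 0.693 × 515.9 / 11 = 32.50 L/h
Infusion rate = CL × Css = 32.50 × 7.05 = 229.1 mg/h

(a) 3640 mg; (b) 229 mg/h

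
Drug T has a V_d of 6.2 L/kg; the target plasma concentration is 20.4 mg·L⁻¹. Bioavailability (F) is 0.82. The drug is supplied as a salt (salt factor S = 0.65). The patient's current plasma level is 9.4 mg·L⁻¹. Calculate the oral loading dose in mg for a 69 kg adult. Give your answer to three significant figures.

8830 mg

Vd = 6.2 L/kg × 69 kg = 427.8 L
Concentration deficit ΔC = 20.4 − 9.4 = 11.00 mg/L
LD = Vd × ΔC / F / S = 427.8 × 11.00 / 0.82 / 0.65 = 8829 mg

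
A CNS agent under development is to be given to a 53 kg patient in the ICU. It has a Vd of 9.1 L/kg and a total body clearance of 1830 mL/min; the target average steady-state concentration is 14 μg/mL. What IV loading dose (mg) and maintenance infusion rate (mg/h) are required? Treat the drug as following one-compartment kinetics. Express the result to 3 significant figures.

(a) 6750 mg; (b) 1540 mg/h

Vd = 9.1 L/kg × 53 kg = 482.3 L
LD = Vd · C_target = 482.3 × 14 = 6752 mg
CL = 1830 mL/min × 60/1000 = 109.8 L/h
Maintenance: replace elimination → rate = CL × Css = 109.8 × 14 = 1537 mg/h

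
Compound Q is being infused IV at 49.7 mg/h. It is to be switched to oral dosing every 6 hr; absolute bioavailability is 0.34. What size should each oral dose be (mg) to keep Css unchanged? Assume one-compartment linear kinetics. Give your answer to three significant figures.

To maintain the same Css, the systemic dosing rate must be unchanged: F·D/τ = infusion rate.
D = rate × τ / F = 49.7 × 6 / 0.34 = 877.1 mg

877 mg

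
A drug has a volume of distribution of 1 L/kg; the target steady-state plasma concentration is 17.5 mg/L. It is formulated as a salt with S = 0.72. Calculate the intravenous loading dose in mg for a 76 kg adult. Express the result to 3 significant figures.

1850 mg

Vd(total) = 76 kg × 1 L/kg = 76.00 L
LD = Vd × C / S = 76.00 × 17.50 / 0.72 = 1847 mg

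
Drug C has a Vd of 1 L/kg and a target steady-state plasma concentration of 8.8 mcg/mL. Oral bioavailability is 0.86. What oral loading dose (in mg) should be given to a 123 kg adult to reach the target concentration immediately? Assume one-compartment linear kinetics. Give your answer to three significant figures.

Vd = 1 L/kg × 123 kg = 123.0 L
LD = Vd × C / F = 123.0 × 8.800 / 0.86 = 1259 mg

1260 mg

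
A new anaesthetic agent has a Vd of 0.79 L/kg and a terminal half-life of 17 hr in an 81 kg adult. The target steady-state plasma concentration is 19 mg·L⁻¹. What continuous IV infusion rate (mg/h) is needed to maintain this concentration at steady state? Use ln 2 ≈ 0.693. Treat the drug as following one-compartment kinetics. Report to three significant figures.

Vd(total) = 81 kg × 0.79 L/kg = 63.99 L
CL = 0.693 × Vd / t½ = 0.693 × 63.99 / 17 = 2.609 L/h
Infusion rate = CL × Css = 2.609 × 19 = 49.57 mg/h

49.6 mg/h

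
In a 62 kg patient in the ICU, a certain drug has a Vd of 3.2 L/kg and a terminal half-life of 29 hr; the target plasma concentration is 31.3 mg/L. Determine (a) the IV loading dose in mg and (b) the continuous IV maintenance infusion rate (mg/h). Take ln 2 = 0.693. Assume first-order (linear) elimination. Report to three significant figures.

(a) 6210 mg; (b) 148 mg/h

Vd(total) = 62 kg × 3.2 L/kg = 198.4 L
LD = Vd × C = 198.4 × 31.3 = 6210 mg
CL = 0.693 × Vd / t½ = 0.693 × 198.4 / 29 = 4.741 L/h
Infusion rate = CL × Css = 4.741 × 31.3 = 148.4 mg/h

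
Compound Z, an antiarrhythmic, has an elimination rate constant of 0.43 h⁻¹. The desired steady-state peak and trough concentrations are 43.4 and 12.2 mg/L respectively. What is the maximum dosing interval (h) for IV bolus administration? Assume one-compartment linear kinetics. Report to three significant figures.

2.95 h

Between IV bolus doses, concentration decays as C = C₀·e^(−kτ), so C_peak/C_trough = e^(kτ).
τ_max = ln(C_peak/C_trough) / k = ln(43.4/12.2) / 0.4300 = 1.269 / 0.4300 = 2.951 h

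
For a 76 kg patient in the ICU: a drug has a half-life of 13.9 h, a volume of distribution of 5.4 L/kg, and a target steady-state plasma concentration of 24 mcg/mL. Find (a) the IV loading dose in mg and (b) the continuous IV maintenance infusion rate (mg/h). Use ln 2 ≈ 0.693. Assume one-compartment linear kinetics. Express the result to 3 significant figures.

Vd = 5.4 L/kg × 76 kg = 410.4 L
LD = Vd × C = 410.4 × 24 = 9850 mg
CL = 0.693 × Vd / t½ = 0.693 × 410.4 / 13.9 = 20.46 L/h
Infusion rate = CL × Css = 20.46 × 24 = 491.0 mg/h

(a) 9850 mg; (b) 491 mg/h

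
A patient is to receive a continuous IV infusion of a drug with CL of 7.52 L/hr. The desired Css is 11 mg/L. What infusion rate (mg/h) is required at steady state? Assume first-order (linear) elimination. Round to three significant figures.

82.7 mg/h

Infusion rate = CL · Css = 7.520 L/h × 11 mg/L = 82.72 mg/h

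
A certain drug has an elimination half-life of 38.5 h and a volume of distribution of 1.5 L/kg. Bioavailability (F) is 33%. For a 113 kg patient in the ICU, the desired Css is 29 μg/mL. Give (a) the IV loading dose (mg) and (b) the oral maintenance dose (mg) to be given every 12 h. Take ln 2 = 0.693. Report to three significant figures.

(a) 4920 mg; (b) 3220 mg

Vd(total) = 113 kg × 1.5 L/kg = 169.5 L
LD = Vd × C = 169.5 × 29 = 4916 mg
CL = 0.693 × Vd / t½ = 0.693 × 169.5 / 38.5 = 3.051 L/h
D = CL × Css × τ / F = 3.051 × 29 × 12 / 0.33 = 3217 mg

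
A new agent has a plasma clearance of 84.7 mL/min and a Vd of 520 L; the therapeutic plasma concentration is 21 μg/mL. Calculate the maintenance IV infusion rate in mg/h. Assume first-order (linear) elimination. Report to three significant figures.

107 mg/h

CL = 84.7 mL/min = 84.7 × 0.06 = 5.082 L/h
At steady state, infusion rate equals elimination rate: rate in = CL × Css.
Infusion rate = CL · Css = 5.082 L/h × 21 mg/L = 106.7 mg/h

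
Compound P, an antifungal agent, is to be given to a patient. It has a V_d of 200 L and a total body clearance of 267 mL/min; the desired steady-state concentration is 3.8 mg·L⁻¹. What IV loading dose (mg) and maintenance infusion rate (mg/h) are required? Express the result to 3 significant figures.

LD = Vd · C_target = 200.0 × 3.8 = 760.0 mg
Convert clearance: 267 mL/min × 60 min/h ÷ 1000 mL/L = 16.02 L/h
Infusion rate = 16.02 L/h × 3.8 mg/L = 60.88 mg/h

(a) 760 mg; (b) 60.9 mg/h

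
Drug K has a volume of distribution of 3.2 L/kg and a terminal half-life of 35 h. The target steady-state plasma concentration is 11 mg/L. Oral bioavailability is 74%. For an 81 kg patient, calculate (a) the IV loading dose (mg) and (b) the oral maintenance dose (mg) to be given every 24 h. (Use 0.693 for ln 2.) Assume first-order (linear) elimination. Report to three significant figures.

Total Vd = 3.2 × 81 = 259.2 L
LD = Vd × C = 259.2 × 11 = 2851 mg
CL = 0.693 × Vd / t½ = 0.693 × 259.2 / 35 = 5.132 L/h
D = CL × Css × τ / F = 5.132 × 11 × 24 / 0.74 = 1831 mg

(a) 2850 mg; (b) 1830 mg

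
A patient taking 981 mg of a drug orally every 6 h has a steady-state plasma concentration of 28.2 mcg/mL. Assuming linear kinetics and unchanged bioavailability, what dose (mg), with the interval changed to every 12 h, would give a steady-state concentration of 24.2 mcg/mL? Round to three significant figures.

1680 mg

With linear kinetics, Css is proportional to dose rate (D/τ) at fixed clearance.
D₂ = D₁ × (Css,target / Css,current) × (τ₂/τ₁) = 981 × (24.2/28.2) × (12/6) = 1684 mg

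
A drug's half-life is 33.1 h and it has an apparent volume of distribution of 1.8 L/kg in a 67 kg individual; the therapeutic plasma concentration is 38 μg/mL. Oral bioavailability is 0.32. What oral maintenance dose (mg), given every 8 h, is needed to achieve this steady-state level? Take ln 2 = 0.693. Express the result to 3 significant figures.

Vd = 1.8 L/kg × 67 kg = 120.6 L
k = 0.693/33.1 = 0.02094 h⁻¹, so CL = k·Vd = 0.02094 × 120.6 = 2.525 L/h
D = CL × Css × τ / F = 2.525 × 38 × 8 / 0.32 = 2399 mg

2400 mg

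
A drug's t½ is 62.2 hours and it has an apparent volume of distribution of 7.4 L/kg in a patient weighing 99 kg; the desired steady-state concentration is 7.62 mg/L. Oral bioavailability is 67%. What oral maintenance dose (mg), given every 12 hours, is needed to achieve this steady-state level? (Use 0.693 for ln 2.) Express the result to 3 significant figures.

Vd = 7.4 L/kg × 99 kg = 732.6 L
CL = 0.693 × Vd / t½ = 0.693 × 732.6 / 62.2 = 8.162 L/h
D = CL × Css × τ / F = 8.162 × 7.62 × 12 / 0.67 = 1114 mg

1110 mg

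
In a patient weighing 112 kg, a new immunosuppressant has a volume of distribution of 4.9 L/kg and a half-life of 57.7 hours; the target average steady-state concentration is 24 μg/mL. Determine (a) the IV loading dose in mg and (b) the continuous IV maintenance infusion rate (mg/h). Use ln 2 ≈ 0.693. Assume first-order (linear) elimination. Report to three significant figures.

(a) 13200 mg; (b) 158 mg/h

Vd = 4.9 L/kg × 112 kg = 548.8 L
LD = Vd × C = 548.8 × 24 = 13170 mg
CL = 0.693 × Vd / t½ = 0.693 × 548.8 / 57.7 = 6.591 L/h
Infusion rate = CL × Css = 6.591 × 24 = 158.2 mg/h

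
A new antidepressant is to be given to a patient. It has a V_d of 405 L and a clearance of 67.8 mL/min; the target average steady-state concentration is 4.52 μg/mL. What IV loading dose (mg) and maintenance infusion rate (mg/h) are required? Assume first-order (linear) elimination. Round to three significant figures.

Loading dose = Vd × C = 405.0 × 4.52 = 1831 mg
CL = 67.8 mL/min = 67.8 × 0.06 = 4.068 L/h
Maintenance infusion rate = CL × Css = 4.068 × 4.52 = 18.39 mg/h

(a) 1830 mg; (b) 18.4 mg/h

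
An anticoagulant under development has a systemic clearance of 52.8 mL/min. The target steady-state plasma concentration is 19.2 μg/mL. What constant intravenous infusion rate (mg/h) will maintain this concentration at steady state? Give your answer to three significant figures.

60.8 mg/h

CL = 52.8 mL/min = 52.8 × 0.06 = 3.168 L/h
At steady state, infusion rate equals elimination rate: rate in = CL × Css.
Rate = CL × Css = 3.168 × 19.2 = 60.83 mg/h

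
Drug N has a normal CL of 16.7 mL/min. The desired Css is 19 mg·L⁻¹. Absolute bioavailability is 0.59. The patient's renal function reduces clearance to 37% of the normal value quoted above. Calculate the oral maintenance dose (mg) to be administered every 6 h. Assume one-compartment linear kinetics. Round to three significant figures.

Convert clearance: 16.7 mL/min × 60 min/h ÷ 1000 mL/L = 1.002 L/h
Patient clearance = 0.37 × 1.002 = 0.3707 L/h
At steady state, dose per interval replaces the amount cleared in that interval: F·D/τ = CL·Css.
D = CL × Css × τ / F = 0.3707 × 19 × 6 / 0.59 = 71.63 mg

71.6 mg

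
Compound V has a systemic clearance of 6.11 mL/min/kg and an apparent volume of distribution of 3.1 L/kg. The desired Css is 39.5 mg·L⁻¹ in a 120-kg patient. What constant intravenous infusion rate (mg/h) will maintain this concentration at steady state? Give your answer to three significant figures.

1740 mg/h

CL = 6.11 mL/min/kg × 120 kg = 733.2 mL/min = 733.2 × 60/1000 = 43.99 L/h
At steady state, infusion rate equals elimination rate: rate in = CL × Css.
R₀ = 43.99 × 39.5 = 1738 mg/h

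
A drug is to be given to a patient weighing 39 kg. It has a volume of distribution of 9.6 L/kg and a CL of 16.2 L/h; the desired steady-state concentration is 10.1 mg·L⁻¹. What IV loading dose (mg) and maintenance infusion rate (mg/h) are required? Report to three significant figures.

(a) 3780 mg; (b) 164 mg/h

Vd = 9.6 L/kg × 39 kg = 374.4 L
Loading: fill Vd to C_target → 374.4 L × 10.1 mg/L = 3781 mg
Maintenance: replace elimination → rate = CL × Css = 16.20 × 10.1 = 163.6 mg/h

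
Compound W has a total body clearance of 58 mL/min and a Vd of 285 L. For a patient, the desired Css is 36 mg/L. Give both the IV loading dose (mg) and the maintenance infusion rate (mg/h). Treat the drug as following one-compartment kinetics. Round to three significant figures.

(a) 10300 mg; (b) 125 mg/h

Loading: fill Vd to C_target → 285.0 L × 36 mg/L = 10260 mg
CL = 58 mL/min × 60/1000 = 3.480 L/h
Maintenance infusion rate = CL × Css = 3.480 × 36 = 125.3 mg/h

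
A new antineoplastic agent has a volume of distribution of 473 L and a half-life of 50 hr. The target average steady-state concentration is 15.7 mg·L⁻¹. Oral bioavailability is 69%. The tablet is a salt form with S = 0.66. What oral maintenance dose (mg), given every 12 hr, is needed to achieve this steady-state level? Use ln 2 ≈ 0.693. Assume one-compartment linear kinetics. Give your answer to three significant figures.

k = 0.693/50 = 0.01386 h⁻¹, so CL = k·Vd = 0.01386 × 473.0 = 6.556 L/h
D = CL × Css × τ / F / S = 6.556 × 15.7 × 12 / 0.69 / 0.66 = 2712 mg

2710 mg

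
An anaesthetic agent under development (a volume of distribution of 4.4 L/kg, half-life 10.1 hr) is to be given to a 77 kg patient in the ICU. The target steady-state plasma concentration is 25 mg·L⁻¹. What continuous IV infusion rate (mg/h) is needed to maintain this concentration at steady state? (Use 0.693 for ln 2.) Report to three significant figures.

581 mg/h

Total Vd = 4.4 × 77 = 338.8 L
CL = ln 2 · Vd / t½ = 0.693 × 338.8 / 10.1 = 23.25 L/h
Infusion rate = CL × Css = 23.25 × 25 = 581.3 mg/h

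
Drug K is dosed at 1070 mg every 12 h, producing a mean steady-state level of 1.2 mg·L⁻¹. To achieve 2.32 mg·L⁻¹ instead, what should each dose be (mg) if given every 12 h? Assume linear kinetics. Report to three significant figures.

2070 mg

For first-order elimination, Css ∝ F·D/(CL·τ); F and CL are unchanged, so Css ∝ D/τ.
D₂ = D₁ × (Css,target / Css,current) = 1070 × 2.32/1.2 = 2069 mg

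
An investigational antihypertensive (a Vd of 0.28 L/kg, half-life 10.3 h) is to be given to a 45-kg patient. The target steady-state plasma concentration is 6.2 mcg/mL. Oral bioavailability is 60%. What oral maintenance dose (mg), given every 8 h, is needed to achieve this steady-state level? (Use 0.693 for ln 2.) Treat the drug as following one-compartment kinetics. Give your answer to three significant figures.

Vd = 0.28 L/kg × 45 kg = 12.60 L
k = 0.693/10.3 = 0.06728 h⁻¹, so CL = k·Vd = 0.06728 × 12.60 = 0.8477 L/h
D = CL × Css × τ / F = 0.8477 × 6.2 × 8 / 0.6 = 70.08 mg

70.1 mg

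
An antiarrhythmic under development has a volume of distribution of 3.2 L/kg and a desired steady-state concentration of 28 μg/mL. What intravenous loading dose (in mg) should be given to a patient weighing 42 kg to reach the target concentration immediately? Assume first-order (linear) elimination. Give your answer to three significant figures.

3760 mg

Total Vd = 3.2 × 42 = 134.4 L
LD = Vd × C = 134.4 × 28.00 = 3763 mg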